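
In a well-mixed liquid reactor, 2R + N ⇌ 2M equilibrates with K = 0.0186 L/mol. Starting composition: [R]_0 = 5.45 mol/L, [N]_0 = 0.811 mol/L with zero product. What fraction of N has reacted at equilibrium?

Let X = conversion of N; extent ξ = 0.811·X mol/L.
Concentrations: [R] = 5.45 − 1.62X; [N] = 0.811 − 0.811X; [M] = 1.62X.
K = [M]^2 / ([R]^2 [N]).
Equating to 0.0186 L/mol: the physical root is X = 0.311.

X = 0.311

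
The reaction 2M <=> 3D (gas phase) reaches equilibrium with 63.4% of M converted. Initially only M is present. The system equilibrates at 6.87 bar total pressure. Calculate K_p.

Let X = conversion of M (basis 1 mol M); extent of reaction ξ = 0.5X.
Species balance: n_M = 1 − X; n_D = 1.5X.
n_T = Σnᵢ = 1 + 0.5X.
At X = 0.634: n_M = 0.366, n_D = 0.951, n_T = 1.32.
p_i = (n_i/n_T)·P. K_p = p_D^3 / (p_M^2) = 33.5 bar.

K_p = 33.5 bar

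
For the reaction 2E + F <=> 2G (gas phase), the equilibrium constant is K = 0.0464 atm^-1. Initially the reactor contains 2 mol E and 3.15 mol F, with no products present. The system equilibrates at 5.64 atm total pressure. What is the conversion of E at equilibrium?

X = 0.282

Let X = conversion of E (basis 2 mol E); extent of reaction ξ = X.
Species balance: n_E = 2 − 2X; n_F = 3.15 − X; n_G = 2X.
Summing: n_T = 5.15 − X.
Mole fractions y_i = n_i/n_T; K = p_G^2 / (p_E^2 p_F) with p_i = y_i·P.
Setting this equal to 0.0464 atm^-1 and taking the physical root (0 < X < 1) gives X = 0.282.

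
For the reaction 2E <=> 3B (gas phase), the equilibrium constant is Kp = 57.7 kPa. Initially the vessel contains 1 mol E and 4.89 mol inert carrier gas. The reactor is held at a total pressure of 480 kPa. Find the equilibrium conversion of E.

X = 0.419

Let X = conversion of E (basis 1 mol E); extent of reaction ξ = 0.5X.
Species balance: n_E = 1 − X; n_B = 1.5X; n_I = 4.89 (inert).
Total moles n_T = 5.89 + 0.5X.
Mole fractions y_i = n_i/n_T; Kp = p_B^3 / (p_E^2) with p_i = y_i·P.
Substituting and setting equal to 57.7 kPa gives a polynomial in X; the root in (0,1) is X = 0.419.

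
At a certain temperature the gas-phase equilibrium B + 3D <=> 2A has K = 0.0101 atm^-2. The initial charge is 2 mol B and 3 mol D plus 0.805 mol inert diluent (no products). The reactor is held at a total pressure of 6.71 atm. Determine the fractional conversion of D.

X = 0.272

Basis: 3 mol D initially; let X = conversion of D. Extent ξ = X.
Mole table: n_B = 2 − X; n_D = 3 − 3X; n_A = 2X; n_I = 0.805 (inert).
Total moles n_T = 5.8 − 2X.
y_i = n_i/n_T, p_i = y_i·P. K = p_A^2 / (p_B p_D^3).
Substituting and setting equal to 0.0101 atm^-2 gives a polynomial in X; the root in (0,1) is X = 0.272.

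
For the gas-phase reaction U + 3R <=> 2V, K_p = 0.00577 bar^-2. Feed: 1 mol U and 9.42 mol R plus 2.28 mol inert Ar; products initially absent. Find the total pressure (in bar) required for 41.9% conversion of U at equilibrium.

Basis: 1 mol U initially; let X = conversion of U. Extent ξ = X.
Moles: n_U = 1 − X; n_R = 9.42 − 3X; n_V = 2X; n_I = 2.28 (inert).
Summing: n_T = 12.7 − 2X.
K_p = p_V^2 / (p_U p_R^3) with p_i = (n_i/n_T)·P.
At X = 0.419: the mole-fraction product g(X) = Π y_i^ν_i = 0.3127. Since K_p = g(X)·P^{-2}, P = (g/K_p)^(1/2) = (0.3127/0.00577)^(1/2) = 7.36 bar.

P = 7.36 bar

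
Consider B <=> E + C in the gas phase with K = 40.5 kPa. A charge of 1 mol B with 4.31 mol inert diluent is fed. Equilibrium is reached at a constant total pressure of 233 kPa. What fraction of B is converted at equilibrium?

X = 0.623

Let X = conversion of B (basis 1 mol B); extent of reaction ξ = X.
At extent ξ: n_B = 1 − X; n_E = X; n_C = X; n_I = 4.31 (inert).
n_T = Σnᵢ = 5.31 + X.
y_i = n_i/n_T, p_i = y_i·P. K = p_E p_C / (p_B).
This yields a degree-2 equation in X; solving on (0,1), X = 0.623.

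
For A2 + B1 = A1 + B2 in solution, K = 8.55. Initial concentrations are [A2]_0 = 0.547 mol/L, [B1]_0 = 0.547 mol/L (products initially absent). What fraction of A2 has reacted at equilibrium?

Let X = conversion of A2; extent ξ = 0.547·X mol/L.
Concentrations: [A2] = 0.547 − 0.547X; [B1] = 0.547 − 0.547X; [A1] = 0.547X; [B2] = 0.547X.
K = [A1] [B2] / ([A2] [B1]).
Solving K = 8.55 for X ∈ (0,1): X = 0.745.

X = 0.745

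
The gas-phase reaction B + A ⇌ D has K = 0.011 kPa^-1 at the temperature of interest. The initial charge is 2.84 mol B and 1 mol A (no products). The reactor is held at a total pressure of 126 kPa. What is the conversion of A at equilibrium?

X = 0.493

Let X = conversion of A (basis 1 mol A); extent of reaction ξ = X.
At extent ξ: n_B = 2.84 − X; n_A = 1 − X; n_D = X.
Summing: n_T = 3.84 − X.
Mole fractions y_i = n_i/n_T; K = p_D / (p_B p_A) with p_i = y_i·P.
Substituting and setting equal to 0.011 kPa^-1 gives a polynomial in X; the root in (0,1) is X = 0.493.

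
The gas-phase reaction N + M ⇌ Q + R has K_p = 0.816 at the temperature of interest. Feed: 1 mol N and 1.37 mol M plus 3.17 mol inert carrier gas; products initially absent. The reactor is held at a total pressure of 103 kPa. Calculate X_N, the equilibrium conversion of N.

X = 0.549

Take 1 mol N as basis and let X be its fractional conversion, so ξ = X.
Mole table: n_N = 1 − X; n_M = 1.37 − X; n_Q = X; n_R = X; n_I = 3.17 (inert).
Since Δν = 0, n_T = 5.54 throughout.
With p_i = (n_i/n_T)P, K_p = p_Q p_R / (p_N p_M).
Setting this equal to 0.816 and taking the physical root (0 < X < 1) gives X = 0.549.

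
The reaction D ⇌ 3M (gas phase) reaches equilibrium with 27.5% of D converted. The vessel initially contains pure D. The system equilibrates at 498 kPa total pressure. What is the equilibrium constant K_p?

K_p = 8e+04 kPa^2

Let X = conversion of D (basis 1 mol D); extent of reaction ξ = X.
Species balance: n_D = 1 − X; n_M = 3X.
n_T = Σnᵢ = 1 + 2X.
At X = 0.275: n_D = 0.725, n_M = 0.825, n_T = 1.55.
p_i = (n_i/n_T)·P. K_p = p_M^3 / (p_D) = 8e+04 kPa^2.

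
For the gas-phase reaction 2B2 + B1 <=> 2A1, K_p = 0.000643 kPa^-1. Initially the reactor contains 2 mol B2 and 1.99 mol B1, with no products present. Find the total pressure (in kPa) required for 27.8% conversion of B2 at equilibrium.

P = 500 kPa

Let X = conversion of B2 (basis 2 mol B2); extent of reaction ξ = X.
At extent ξ: n_B2 = 2 − 2X; n_B1 = 1.99 − X; n_A1 = 2X.
Summing: n_T = 3.99 − X.
K_p = p_A1^2 / (p_B2^2 p_B1) with p_i = (n_i/n_T)·P.
At X = 0.278: the mole-fraction product g(X) = Π y_i^ν_i = 0.3215. Since K_p = g(X)·P^{-1}, P = (g/K_p)^(1/1) = (0.3215/0.000643)^(1/1) = 500 kPa.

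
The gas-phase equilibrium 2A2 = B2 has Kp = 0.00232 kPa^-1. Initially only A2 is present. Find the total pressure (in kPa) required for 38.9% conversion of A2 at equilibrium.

P = 181 kPa

Take 1 mol A2 as basis and let X be its fractional conversion, so ξ = 0.5X.
At extent ξ: n_A2 = 1 − X; n_B2 = 0.5X.
n_T = Σnᵢ = 1 − 0.5X.
Kp = p_B2 / (p_A2^2) with p_i = (n_i/n_T)·P.
At X = 0.389: the mole-fraction product g(X) = Π y_i^ν_i = 0.4197. Since Kp = g(X)·P^{-1}, P = (g/Kp)^(1/1) = (0.4197/0.00232)^(1/1) = 181 kPa.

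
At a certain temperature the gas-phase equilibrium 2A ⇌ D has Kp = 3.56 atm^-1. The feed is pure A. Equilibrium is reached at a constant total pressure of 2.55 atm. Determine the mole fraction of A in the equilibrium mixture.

y_A = 0.281

Take 1 mol A as basis and let X be its fractional conversion, so ξ = 0.5X.
Mole table: n_A = 1 − X; n_D = 0.5X.
Total moles n_T = 1 − 0.5X.
Mole fractions y_i = n_i/n_T; Kp = p_D / (p_A^2) with p_i = y_i·P.
Setting this equal to 3.56 atm^-1 and taking the physical root (0 < X < 1) gives X = 0.836.
Then n_A = 0.164, n_T = 0.582, so y_A = 0.281.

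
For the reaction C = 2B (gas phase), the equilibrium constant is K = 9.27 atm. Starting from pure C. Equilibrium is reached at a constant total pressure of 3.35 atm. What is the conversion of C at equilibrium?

Take 1 mol C as basis and let X be its fractional conversion, so ξ = X.
Species balance: n_C = 1 − X; n_B = 2X.
Summing: n_T = 1 + X.
With p_i = (n_i/n_T)P, K = p_B^2 / (p_C).
Setting this equal to 9.27 atm and taking the physical root (0 < X < 1) gives X = 0.639.

X = 0.639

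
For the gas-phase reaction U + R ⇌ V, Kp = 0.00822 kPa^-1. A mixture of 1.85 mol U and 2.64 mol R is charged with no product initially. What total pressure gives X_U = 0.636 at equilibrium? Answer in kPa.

P = 481 kPa

Let X = conversion of U (basis 1.85 mol U); extent of reaction ξ = 1.85X.
Species balance: n_U = 1.85 − 1.85X; n_R = 2.64 − 1.85X; n_V = 1.85X.
Total moles n_T = 4.49 − 1.85X.
Kp = p_V / (p_U p_R) with p_i = (n_i/n_T)·P.
At X = 0.636: the mole-fraction product g(X) = Π y_i^ν_i = 3.956. Since Kp = g(X)·P^{-1}, P = (g/Kp)^(1/1) = (3.956/0.00822)^(1/1) = 481 kPa.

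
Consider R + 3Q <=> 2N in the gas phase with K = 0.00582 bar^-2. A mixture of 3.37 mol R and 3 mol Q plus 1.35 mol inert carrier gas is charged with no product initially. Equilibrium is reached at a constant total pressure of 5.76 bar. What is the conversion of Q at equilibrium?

Let X = conversion of Q (basis 3 mol Q); extent of reaction ξ = X.
Species balance: n_R = 3.37 − X; n_Q = 3 − 3X; n_N = 2X; n_I = 1.35 (inert).
n_T = Σnᵢ = 7.72 − 2X.
y_i = n_i/n_T, p_i = y_i·P. K = p_N^2 / (p_R p_Q^3).
Equating to 0.00582 bar^-2 and solving on 0 < X < 1: X = 0.199.

X = 0.199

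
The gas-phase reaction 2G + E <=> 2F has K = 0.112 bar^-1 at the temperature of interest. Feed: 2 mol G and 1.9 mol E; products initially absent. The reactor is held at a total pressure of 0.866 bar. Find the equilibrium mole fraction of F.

y_F = 0.094

Let X = conversion of G (basis 2 mol G); extent of reaction ξ = X.
At extent ξ: n_G = 2 − 2X; n_E = 1.9 − X; n_F = 2X.
Total moles n_T = 3.9 − X.
With p_i = (n_i/n_T)P, K = p_F^2 / (p_G^2 p_E).
This yields a degree-3 equation in X; solving on (0,1), X = 0.175.
Then n_F = 0.35, n_T = 3.73, so y_F = 0.094.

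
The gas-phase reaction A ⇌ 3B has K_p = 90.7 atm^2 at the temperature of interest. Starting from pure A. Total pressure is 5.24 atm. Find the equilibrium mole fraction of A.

y_A = 0.172

Let X = conversion of A (basis 1 mol A); extent of reaction ξ = X.
Moles: n_A = 1 − X; n_B = 3X.
Total moles n_T = 1 + 2X.
With p_i = (n_i/n_T)P, K_p = p_B^3 / (p_A).
Setting this equal to 90.7 atm^2 and taking the physical root (0 < X < 1) gives X = 0.616.
Then n_A = 0.384, n_T = 2.23, so y_A = 0.172.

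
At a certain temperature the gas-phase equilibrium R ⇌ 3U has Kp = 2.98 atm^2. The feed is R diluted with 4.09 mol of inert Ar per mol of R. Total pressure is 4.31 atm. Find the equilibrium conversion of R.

Basis: 1 mol R initially; let X = conversion of R. Extent ξ = X.
Moles: n_R = 1 − X; n_U = 3X; n_I = 4.09 (inert).
Total moles n_T = 5.09 + 2X.
Mole fractions y_i = n_i/n_T; Kp = p_U^3 / (p_R) with p_i = y_i·P.
Setting this equal to 2.98 atm^2 and taking the physical root (0 < X < 1) gives X = 0.483.

X = 0.483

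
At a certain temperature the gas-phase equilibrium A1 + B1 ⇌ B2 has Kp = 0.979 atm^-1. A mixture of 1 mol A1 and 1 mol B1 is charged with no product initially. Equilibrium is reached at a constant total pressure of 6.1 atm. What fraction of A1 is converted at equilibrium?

Let X = conversion of A1 (basis 1 mol A1); extent of reaction ξ = X.
Moles: n_A1 = 1 − X; n_B1 = 1 − X; n_B2 = X.
Summing: n_T = 2 − X.
Mole fractions y_i = n_i/n_T; Kp = p_B2 / (p_A1 p_B1) with p_i = y_i·P.
This yields a degree-2 equation in X; solving on (0,1), X = 0.621.

X = 0.621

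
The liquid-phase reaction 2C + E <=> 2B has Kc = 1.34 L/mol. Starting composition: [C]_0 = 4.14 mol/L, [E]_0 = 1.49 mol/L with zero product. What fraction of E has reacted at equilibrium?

Let X = conversion of E; extent ξ = 1.49·X mol/L.
Concentrations: [C] = 4.14 − 2.98X; [E] = 1.49 − 1.49X; [B] = 2.98X.
Kc = [B]^2 / ([C]^2 [E]).
This equals 1.34 at X = 0.638 (the root in 0 < X < 1).

X = 0.638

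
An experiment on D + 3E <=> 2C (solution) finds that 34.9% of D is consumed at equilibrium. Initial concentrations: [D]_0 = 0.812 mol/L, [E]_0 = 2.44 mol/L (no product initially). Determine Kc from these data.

Let X = conversion of D.
Concentrations: [D] = 0.812 − 0.812X; [E] = 2.44 − 2.44X; [C] = 1.62X.
At X = 0.349: [D] = 0.529, [E] = 1.59, [C] = 0.567.
Kc = [C]^2 / ([D] [E]^3) = 0.151 (mol/L)^-2.

Kc = 0.151 (mol/L)^-2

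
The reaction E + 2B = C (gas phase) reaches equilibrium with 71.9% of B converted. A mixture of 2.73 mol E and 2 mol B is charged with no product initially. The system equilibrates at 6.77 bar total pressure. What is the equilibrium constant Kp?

Kp = 0.268 bar^-2

Take 2 mol B as basis and let X be its fractional conversion, so ξ = X.
At extent ξ: n_E = 2.73 − X; n_B = 2 − 2X; n_C = X.
Total moles n_T = 4.73 − 2X.
At X = 0.719: n_E = 2.01, n_B = 0.562, n_C = 0.719, n_T = 3.29.
p_i = (n_i/n_T)·P. Kp = p_C / (p_E p_B^2) = 0.268 bar^-2.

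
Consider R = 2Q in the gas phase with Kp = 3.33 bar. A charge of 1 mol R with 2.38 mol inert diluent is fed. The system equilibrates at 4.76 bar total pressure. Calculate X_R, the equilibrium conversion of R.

Let X = conversion of R (basis 1 mol R); extent of reaction ξ = X.
Mole table: n_R = 1 − X; n_Q = 2X; n_I = 2.38 (inert).
n_T = Σnᵢ = 3.38 + X.
y_i = n_i/n_T, p_i = y_i·P. Kp = p_Q^2 / (p_R).
This yields a degree-2 equation in X; solving on (0,1), X = 0.554.

X = 0.554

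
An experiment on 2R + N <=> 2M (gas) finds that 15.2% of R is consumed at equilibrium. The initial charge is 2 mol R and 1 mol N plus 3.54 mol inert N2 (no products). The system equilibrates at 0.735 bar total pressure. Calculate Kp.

Kp = 0.329 bar^-1

Basis: 2 mol R initially; let X = conversion of R. Extent ξ = X.
Mole table: n_R = 2 − 2X; n_N = 1 − X; n_M = 2X; n_I = 3.54 (inert).
Summing: n_T = 6.54 − X.
At X = 0.152: n_R = 1.7, n_N = 0.848, n_M = 0.304, n_T = 6.39.
p_i = (n_i/n_T)·P. Kp = p_M^2 / (p_R^2 p_N) = 0.329 bar^-1.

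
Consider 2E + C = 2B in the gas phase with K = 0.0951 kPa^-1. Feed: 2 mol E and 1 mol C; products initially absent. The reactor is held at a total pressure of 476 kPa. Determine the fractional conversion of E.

X = 0.706

Basis: 2 mol E initially; let X = conversion of E. Extent ξ = X.
Species balance: n_E = 2 − 2X; n_C = 1 − X; n_B = 2X.
Summing: n_T = 3 − X.
y_i = n_i/n_T, p_i = y_i·P. K = p_B^2 / (p_E^2 p_C).
Setting this equal to 0.0951 kPa^-1 and taking the physical root (0 < X < 1) gives X = 0.706.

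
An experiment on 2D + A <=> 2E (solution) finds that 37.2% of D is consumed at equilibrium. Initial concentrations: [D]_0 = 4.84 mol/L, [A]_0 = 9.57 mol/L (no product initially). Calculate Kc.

Kc = 0.0405 L/mol

Let X = conversion of D.
Concentrations: [D] = 4.84 − 4.84X; [A] = 9.57 − 2.42X; [E] = 4.84X.
At X = 0.372: [D] = 3.04, [A] = 8.67, [E] = 1.8.
Kc = [E]^2 / ([D]^2 [A]) = 0.0405 L/mol.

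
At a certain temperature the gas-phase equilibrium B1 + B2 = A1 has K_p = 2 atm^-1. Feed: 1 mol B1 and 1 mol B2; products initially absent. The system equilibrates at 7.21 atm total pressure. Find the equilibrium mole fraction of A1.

Basis: 1 mol B1 initially; let X = conversion of B1. Extent ξ = X.
At extent ξ: n_B1 = 1 − X; n_B2 = 1 − X; n_A1 = X.
Total moles n_T = 2 − X.
Mole fractions y_i = n_i/n_T; K_p = p_A1 / (p_B1 p_B2) with p_i = y_i·P.
Equating to 2 atm^-1 and solving on 0 < X < 1: X = 0.745.
Then n_A1 = 0.745, n_T = 1.25, so y_A1 = 0.594.

y_A1 = 0.594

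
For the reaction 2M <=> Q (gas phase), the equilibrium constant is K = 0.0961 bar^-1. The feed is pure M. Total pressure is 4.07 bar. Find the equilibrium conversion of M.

X = 0.376

Let X = conversion of M (basis 1 mol M); extent of reaction ξ = 0.5X.
Species balance: n_M = 1 − X; n_Q = 0.5X.
Summing: n_T = 1 − 0.5X.
y_i = n_i/n_T, p_i = y_i·P. K = p_Q / (p_M^2).
This yields a degree-2 equation in X; solving on (0,1), X = 0.376.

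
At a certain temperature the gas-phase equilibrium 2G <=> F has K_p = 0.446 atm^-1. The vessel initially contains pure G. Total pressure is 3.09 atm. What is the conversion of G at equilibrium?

Let X = conversion of G (basis 1 mol G); extent of reaction ξ = 0.5X.
Species balance: n_G = 1 − X; n_F = 0.5X.
Summing: n_T = 1 − 0.5X.
y_i = n_i/n_T, p_i = y_i·P. K_p = p_F / (p_G^2).
Substituting and setting equal to 0.446 atm^-1 gives a polynomial in X; the root in (0,1) is X = 0.608.

X = 0.608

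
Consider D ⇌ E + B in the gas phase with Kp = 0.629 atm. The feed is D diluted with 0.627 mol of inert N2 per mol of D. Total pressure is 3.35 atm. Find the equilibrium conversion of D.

X = 0.460

Basis: 1 mol D initially; let X = conversion of D. Extent ξ = X.
Mole table: n_D = 1 − X; n_E = X; n_B = X; n_I = 0.627 (inert).
Total moles n_T = 1.63 + X.
With p_i = (n_i/n_T)P, Kp = p_E p_B / (p_D).
Substituting and setting equal to 0.629 atm gives a polynomial in X; the root in (0,1) is X = 0.460.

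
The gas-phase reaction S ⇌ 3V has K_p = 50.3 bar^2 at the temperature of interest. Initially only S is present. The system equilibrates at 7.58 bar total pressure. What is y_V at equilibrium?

y_V = 0.665

Let X = conversion of S (basis 1 mol S); extent of reaction ξ = X.
Moles: n_S = 1 − X; n_V = 3X.
Summing: n_T = 1 + 2X.
Mole fractions y_i = n_i/n_T; K_p = p_V^3 / (p_S) with p_i = y_i·P.
Setting this equal to 50.3 bar^2 and taking the physical root (0 < X < 1) gives X = 0.398.
Then n_V = 1.19, n_T = 1.8, so y_V = 0.665.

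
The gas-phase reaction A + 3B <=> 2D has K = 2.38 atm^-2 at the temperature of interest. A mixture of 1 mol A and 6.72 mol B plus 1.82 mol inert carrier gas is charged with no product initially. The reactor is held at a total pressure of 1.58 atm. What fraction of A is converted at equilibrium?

Let X = conversion of A (basis 1 mol A); extent of reaction ξ = X.
At extent ξ: n_A = 1 − X; n_B = 6.72 − 3X; n_D = 2X; n_I = 1.82 (inert).
Total moles n_T = 9.54 − 2X.
Mole fractions y_i = n_i/n_T; K = p_D^2 / (p_A p_B^3) with p_i = y_i·P.
Setting this equal to 2.38 atm^-2 and taking the physical root (0 < X < 1) gives X = 0.739.

X = 0.739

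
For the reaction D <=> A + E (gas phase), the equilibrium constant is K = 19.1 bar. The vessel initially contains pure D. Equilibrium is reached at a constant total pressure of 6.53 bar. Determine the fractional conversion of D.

Basis: 1 mol D initially; let X = conversion of D. Extent ξ = X.
At extent ξ: n_D = 1 − X; n_A = X; n_E = X.
Summing: n_T = 1 + X.
Mole fractions y_i = n_i/n_T; K = p_A p_E / (p_D) with p_i = y_i·P.
Setting this equal to 19.1 bar and taking the physical root (0 < X < 1) gives X = 0.863.

X = 0.863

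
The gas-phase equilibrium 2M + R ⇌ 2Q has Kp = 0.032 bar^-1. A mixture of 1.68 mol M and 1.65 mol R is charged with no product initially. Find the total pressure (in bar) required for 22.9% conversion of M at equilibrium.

Take 1.68 mol M as basis and let X be its fractional conversion, so ξ = 0.84X.
Species balance: n_M = 1.68 − 1.68X; n_R = 1.65 − 0.84X; n_Q = 1.68X.
n_T = Σnᵢ = 3.33 − 0.84X.
Kp = p_Q^2 / (p_M^2 p_R) with p_i = (n_i/n_T)·P.
At X = 0.229: the mole-fraction product g(X) = Π y_i^ν_i = 0.1899. Since Kp = g(X)·P^{-1}, P = (g/Kp)^(1/1) = (0.1899/0.032)^(1/1) = 5.93 bar.

P = 5.93 bar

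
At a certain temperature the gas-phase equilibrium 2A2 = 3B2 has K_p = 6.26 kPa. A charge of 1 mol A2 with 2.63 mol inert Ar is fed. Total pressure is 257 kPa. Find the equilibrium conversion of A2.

X = 0.248

Basis: 1 mol A2 initially; let X = conversion of A2. Extent ξ = 0.5X.
Moles: n_A2 = 1 − X; n_B2 = 1.5X; n_I = 2.63 (inert).
Total moles n_T = 3.63 + 0.5X.
Mole fractions y_i = n_i/n_T; K_p = p_B2^3 / (p_A2^2) with p_i = y_i·P.
Equating to 6.26 kPa and solving on 0 < X < 1: X = 0.248.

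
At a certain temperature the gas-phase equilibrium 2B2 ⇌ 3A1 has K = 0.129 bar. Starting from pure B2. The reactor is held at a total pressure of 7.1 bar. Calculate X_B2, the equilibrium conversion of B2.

Take 1 mol B2 as basis and let X be its fractional conversion, so ξ = 0.5X.
Mole table: n_B2 = 1 − X; n_A1 = 1.5X.
Total moles n_T = 1 + 0.5X.
Mole fractions y_i = n_i/n_T; K = p_A1^3 / (p_B2^2) with p_i = y_i·P.
This yields a degree-3 equation in X; solving on (0,1), X = 0.160.

X = 0.160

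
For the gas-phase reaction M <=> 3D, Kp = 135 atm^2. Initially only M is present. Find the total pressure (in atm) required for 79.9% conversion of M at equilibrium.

P = 3.65 atm

Basis: 1 mol M initially; let X = conversion of M. Extent ξ = X.
Species balance: n_M = 1 − X; n_D = 3X.
n_T = Σnᵢ = 1 + 2X.
Kp = p_D^3 / (p_M) with p_i = (n_i/n_T)·P.
At X = 0.799: the mole-fraction product g(X) = Π y_i^ν_i = 10.15. Since Kp = g(X)·P^{2}, P = (Kp/g)^(1/2) = (135/10.15)^(1/2) = 3.65 atm.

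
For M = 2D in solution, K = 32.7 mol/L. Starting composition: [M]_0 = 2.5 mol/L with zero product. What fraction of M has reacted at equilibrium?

X = 0.803

Let X = conversion of M; extent ξ = 2.5·X mol/L.
Concentrations: [M] = 2.5 − 2.5X; [D] = 5X.
K = [D]^2 / ([M]).
Setting equal to 32.7 and solving for X on (0,1) gives X = 0.803.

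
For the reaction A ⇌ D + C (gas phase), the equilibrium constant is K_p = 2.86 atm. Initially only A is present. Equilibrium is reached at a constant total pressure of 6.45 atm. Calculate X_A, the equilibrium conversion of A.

Take 1 mol A as basis and let X be its fractional conversion, so ξ = X.
At extent ξ: n_A = 1 − X; n_D = X; n_C = X.
Summing: n_T = 1 + X.
y_i = n_i/n_T, p_i = y_i·P. K_p = p_D p_C / (p_A).
Setting this equal to 2.86 atm and taking the physical root (0 < X < 1) gives X = 0.554.

X = 0.554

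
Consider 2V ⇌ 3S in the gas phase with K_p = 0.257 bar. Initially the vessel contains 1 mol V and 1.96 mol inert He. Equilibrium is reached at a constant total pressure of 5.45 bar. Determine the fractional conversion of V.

X = 0.282

Basis: 1 mol V initially; let X = conversion of V. Extent ξ = 0.5X.
At extent ξ: n_V = 1 − X; n_S = 1.5X; n_I = 1.96 (inert).
Total moles n_T = 2.96 + 0.5X.
y_i = n_i/n_T, p_i = y_i·P. K_p = p_S^3 / (p_V^2).
This yields a degree-3 equation in X; solving on (0,1), X = 0.282.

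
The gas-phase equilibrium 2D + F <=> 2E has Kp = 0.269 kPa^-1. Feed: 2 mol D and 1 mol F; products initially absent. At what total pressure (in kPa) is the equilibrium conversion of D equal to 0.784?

P = 502 kPa

Let X = conversion of D (basis 2 mol D); extent of reaction ξ = X.
Species balance: n_D = 2 − 2X; n_F = 1 − X; n_E = 2X.
n_T = Σnᵢ = 3 − X.
Kp = p_E^2 / (p_D^2 p_F) with p_i = (n_i/n_T)·P.
At X = 0.784: the mole-fraction product g(X) = Π y_i^ν_i = 135.2. Since Kp = g(X)·P^{-1}, P = (g/Kp)^(1/1) = (135.2/0.269)^(1/1) = 502 kPa.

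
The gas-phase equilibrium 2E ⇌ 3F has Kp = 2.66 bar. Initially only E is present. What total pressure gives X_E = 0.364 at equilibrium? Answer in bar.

Let X = conversion of E (basis 1 mol E); extent of reaction ξ = 0.5X.
Moles: n_E = 1 − X; n_F = 1.5X.
n_T = Σnᵢ = 1 + 0.5X.
Kp = p_F^3 / (p_E^2) with p_i = (n_i/n_T)·P.
At X = 0.364: the mole-fraction product g(X) = Π y_i^ν_i = 0.3404. Since Kp = g(X)·P^{1}, P = (Kp/g)^(1/1) = (2.66/0.3404)^(1/1) = 7.81 bar.

P = 7.81 bar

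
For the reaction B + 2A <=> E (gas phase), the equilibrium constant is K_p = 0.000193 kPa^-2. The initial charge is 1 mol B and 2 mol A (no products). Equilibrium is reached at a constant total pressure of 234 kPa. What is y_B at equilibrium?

y_B = 0.207

Take 1 mol B as basis and let X be its fractional conversion, so ξ = X.
At extent ξ: n_B = 1 − X; n_A = 2 − 2X; n_E = X.
Summing: n_T = 3 − 2X.
With p_i = (n_i/n_T)P, K_p = p_E / (p_B p_A^2).
Equating to 0.000193 kPa^-2 and solving on 0 < X < 1: X = 0.645.
Then n_B = 0.355, n_T = 1.71, so y_B = 0.207.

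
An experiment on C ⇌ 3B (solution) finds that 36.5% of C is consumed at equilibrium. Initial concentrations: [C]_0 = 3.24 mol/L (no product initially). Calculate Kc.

Kc = 21.7 (mol/L)^2

Let X = conversion of C.
Concentrations: [C] = 3.24 − 3.24X; [B] = 9.72X.
At X = 0.365: [C] = 2.06, [B] = 3.55.
Kc = [B]^3 / ([C]) = 21.7 (mol/L)^2.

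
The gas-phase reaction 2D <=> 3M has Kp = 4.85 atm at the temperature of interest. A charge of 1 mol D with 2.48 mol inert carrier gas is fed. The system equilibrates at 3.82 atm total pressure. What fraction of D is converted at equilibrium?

Basis: 1 mol D initially; let X = conversion of D. Extent ξ = 0.5X.
Species balance: n_D = 1 − X; n_M = 1.5X; n_I = 2.48 (inert).
Total moles n_T = 3.48 + 0.5X.
With p_i = (n_i/n_T)P, Kp = p_M^3 / (p_D^2).
This yields a degree-3 equation in X; solving on (0,1), X = 0.605.

X = 0.605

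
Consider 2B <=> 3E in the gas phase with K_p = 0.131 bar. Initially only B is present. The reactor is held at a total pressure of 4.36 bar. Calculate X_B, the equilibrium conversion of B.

Let X = conversion of B (basis 1 mol B); extent of reaction ξ = 0.5X.
Mole table: n_B = 1 − X; n_E = 1.5X.
n_T = Σnᵢ = 1 + 0.5X.
Mole fractions y_i = n_i/n_T; K_p = p_E^3 / (p_B^2) with p_i = y_i·P.
This yields a degree-3 equation in X; solving on (0,1), X = 0.186.

X = 0.186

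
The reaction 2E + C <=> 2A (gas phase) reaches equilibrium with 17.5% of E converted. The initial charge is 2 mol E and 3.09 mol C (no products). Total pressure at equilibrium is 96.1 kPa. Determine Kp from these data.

Kp = 0.000789 kPa^-1

Take 2 mol E as basis and let X be its fractional conversion, so ξ = X.
Moles: n_E = 2 − 2X; n_C = 3.09 − X; n_A = 2X.
n_T = Σnᵢ = 5.09 − X.
At X = 0.175: n_E = 1.65, n_C = 2.92, n_A = 0.35, n_T = 4.92.
p_i = (n_i/n_T)·P. Kp = p_A^2 / (p_E^2 p_C) = 0.000789 kPa^-1.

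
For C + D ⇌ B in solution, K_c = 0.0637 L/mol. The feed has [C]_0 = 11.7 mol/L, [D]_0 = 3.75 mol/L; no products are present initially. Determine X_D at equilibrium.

X = 0.394

Let X = conversion of D; extent ξ = 3.75·X mol/L.
Concentrations: [C] = 11.7 − 3.75X; [D] = 3.75 − 3.75X; [B] = 3.75X.
K_c = [B] / ([C] [D]).
Solving K_c = 0.0637 for X ∈ (0,1): X = 0.394.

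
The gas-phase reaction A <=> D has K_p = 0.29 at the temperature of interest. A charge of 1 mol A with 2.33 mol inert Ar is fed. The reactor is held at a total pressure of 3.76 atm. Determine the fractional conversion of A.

X = 0.225

Let X = conversion of A (basis 1 mol A); extent of reaction ξ = X.
Moles: n_A = 1 − X; n_D = X; n_I = 2.33 (inert).
Since Δν = 0, n_T = 3.33 throughout.
With p_i = (n_i/n_T)P, K_p = p_D / (p_A).
Equating to 0.29 and solving on 0 < X < 1: X = 0.225.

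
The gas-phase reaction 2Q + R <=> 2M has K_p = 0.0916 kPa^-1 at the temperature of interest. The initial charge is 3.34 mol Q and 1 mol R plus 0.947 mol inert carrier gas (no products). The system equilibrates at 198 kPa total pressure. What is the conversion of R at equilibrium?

X = 0.795

Take 1 mol R as basis and let X be its fractional conversion, so ξ = X.
Species balance: n_Q = 3.34 − 2X; n_R = 1 − X; n_M = 2X; n_I = 0.947 (inert).
n_T = Σnᵢ = 5.29 − X.
Mole fractions y_i = n_i/n_T; K_p = p_M^2 / (p_Q^2 p_R) with p_i = y_i·P.
This yields a degree-3 equation in X; solving on (0,1), X = 0.795.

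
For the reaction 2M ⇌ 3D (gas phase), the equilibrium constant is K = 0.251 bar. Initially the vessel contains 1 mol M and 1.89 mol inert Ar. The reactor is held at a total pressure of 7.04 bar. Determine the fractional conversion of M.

X = 0.260

Basis: 1 mol M initially; let X = conversion of M. Extent ξ = 0.5X.
Moles: n_M = 1 − X; n_D = 1.5X; n_I = 1.89 (inert).
Total moles n_T = 2.89 + 0.5X.
With p_i = (n_i/n_T)P, K = p_D^3 / (p_M^2).
Substituting and setting equal to 0.251 bar gives a polynomial in X; the root in (0,1) is X = 0.260.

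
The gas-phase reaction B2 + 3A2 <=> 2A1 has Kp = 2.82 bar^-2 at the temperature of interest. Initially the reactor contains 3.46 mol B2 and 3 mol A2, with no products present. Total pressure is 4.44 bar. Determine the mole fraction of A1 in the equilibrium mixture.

y_A1 = 0.307

Take 3 mol A2 as basis and let X be its fractional conversion, so ξ = X.
At extent ξ: n_B2 = 3.46 − X; n_A2 = 3 − 3X; n_A1 = 2X.
Total moles n_T = 6.46 − 2X.
y_i = n_i/n_T, p_i = y_i·P. Kp = p_A1^2 / (p_B2 p_A2^3).
This yields a degree-4 equation in X; solving on (0,1), X = 0.760.
Then n_A1 = 1.52, n_T = 4.94, so y_A1 = 0.307.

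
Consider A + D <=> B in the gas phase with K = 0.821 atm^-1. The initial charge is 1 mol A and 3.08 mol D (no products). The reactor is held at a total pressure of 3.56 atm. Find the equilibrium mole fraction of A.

y_A = 0.096

Basis: 1 mol A initially; let X = conversion of A. Extent ξ = X.
At extent ξ: n_A = 1 − X; n_D = 3.08 − X; n_B = X.
Summing: n_T = 4.08 − X.
y_i = n_i/n_T, p_i = y_i·P. K = p_B / (p_A p_D).
Substituting and setting equal to 0.821 atm^-1 gives a polynomial in X; the root in (0,1) is X = 0.674.
Then n_A = 0.326, n_T = 3.41, so y_A = 0.096.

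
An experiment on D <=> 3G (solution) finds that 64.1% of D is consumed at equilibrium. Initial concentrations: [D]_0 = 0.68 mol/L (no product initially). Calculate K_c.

Let X = conversion of D.
Concentrations: [D] = 0.68 − 0.68X; [G] = 2.04X.
At X = 0.641: [D] = 0.244, [G] = 1.31.
K_c = [G]^3 / ([D]) = 9.16 (mol/L)^2.

K_c = 9.16 (mol/L)^2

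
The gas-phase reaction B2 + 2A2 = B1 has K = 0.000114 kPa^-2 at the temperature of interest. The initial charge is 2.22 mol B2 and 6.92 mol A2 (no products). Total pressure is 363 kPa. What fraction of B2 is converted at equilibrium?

Take 2.22 mol B2 as basis and let X be its fractional conversion, so ξ = 2.22X.
Mole table: n_B2 = 2.22 − 2.22X; n_A2 = 6.92 − 4.44X; n_B1 = 2.22X.
Summing: n_T = 9.14 − 4.44X.
With p_i = (n_i/n_T)P, K = p_B1 / (p_B2 p_A2^2).
Equating to 0.000114 kPa^-2 and solving on 0 < X < 1: X = 0.839.

X = 0.839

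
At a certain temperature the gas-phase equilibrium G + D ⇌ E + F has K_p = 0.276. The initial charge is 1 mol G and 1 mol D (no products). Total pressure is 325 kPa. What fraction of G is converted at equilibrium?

Take 1 mol G as basis and let X be its fractional conversion, so ξ = X.
Species balance: n_G = 1 − X; n_D = 1 − X; n_E = X; n_F = X.
Since Δν = 0, n_T = 2 throughout.
y_i = n_i/n_T, p_i = y_i·P. K_p = p_E p_F / (p_G p_D).
This yields a degree-2 equation in X; solving on (0,1), X = 0.344.

X = 0.344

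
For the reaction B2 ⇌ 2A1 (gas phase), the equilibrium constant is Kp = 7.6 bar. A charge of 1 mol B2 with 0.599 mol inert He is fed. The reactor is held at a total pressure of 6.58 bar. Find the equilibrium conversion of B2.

Take 1 mol B2 as basis and let X be its fractional conversion, so ξ = X.
Mole table: n_B2 = 1 − X; n_A1 = 2X; n_I = 0.599 (inert).
Summing: n_T = 1.6 + X.
Mole fractions y_i = n_i/n_T; Kp = p_A1^2 / (p_B2) with p_i = y_i·P.
Substituting and setting equal to 7.6 bar gives a polynomial in X; the root in (0,1) is X = 0.535.

X = 0.535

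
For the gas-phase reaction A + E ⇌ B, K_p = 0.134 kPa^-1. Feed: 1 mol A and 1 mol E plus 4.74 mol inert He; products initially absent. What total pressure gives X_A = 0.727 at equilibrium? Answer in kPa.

P = 438 kPa

Take 1 mol A as basis and let X be its fractional conversion, so ξ = X.
Mole table: n_A = 1 − X; n_E = 1 − X; n_B = X; n_I = 4.74 (inert).
n_T = Σnᵢ = 6.74 − X.
K_p = p_B / (p_A p_E) with p_i = (n_i/n_T)·P.
At X = 0.727: the mole-fraction product g(X) = Π y_i^ν_i = 58.65. Since K_p = g(X)·P^{-1}, P = (g/K_p)^(1/1) = (58.65/0.134)^(1/1) = 438 kPa.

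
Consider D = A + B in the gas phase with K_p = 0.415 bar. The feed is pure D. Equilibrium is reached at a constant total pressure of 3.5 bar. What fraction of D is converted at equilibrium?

X = 0.326

Basis: 1 mol D initially; let X = conversion of D. Extent ξ = X.
Mole table: n_D = 1 − X; n_A = X; n_B = X.
Summing: n_T = 1 + X.
Mole fractions y_i = n_i/n_T; K_p = p_A p_B / (p_D) with p_i = y_i·P.
Equating to 0.415 bar and solving on 0 < X < 1: X = 0.326.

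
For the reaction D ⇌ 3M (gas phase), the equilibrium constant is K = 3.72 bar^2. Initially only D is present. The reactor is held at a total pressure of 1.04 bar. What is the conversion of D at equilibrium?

Let X = conversion of D (basis 1 mol D); extent of reaction ξ = X.
Moles: n_D = 1 − X; n_M = 3X.
Total moles n_T = 1 + 2X.
y_i = n_i/n_T, p_i = y_i·P. K = p_M^3 / (p_D).
Substituting and setting equal to 3.72 bar^2 gives a polynomial in X; the root in (0,1) is X = 0.623.

X = 0.623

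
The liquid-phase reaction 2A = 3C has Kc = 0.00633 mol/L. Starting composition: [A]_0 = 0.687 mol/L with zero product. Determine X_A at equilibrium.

Let X = conversion of A; extent ξ = 0.687X/2 mol/L.
Concentrations: [A] = 0.687 − 0.687X; [C] = 1.03X.
Kc = [C]^3 / ([A]^2).
Setting equal to 0.00633 and solving for X on (0,1) gives X = 0.128.

X = 0.128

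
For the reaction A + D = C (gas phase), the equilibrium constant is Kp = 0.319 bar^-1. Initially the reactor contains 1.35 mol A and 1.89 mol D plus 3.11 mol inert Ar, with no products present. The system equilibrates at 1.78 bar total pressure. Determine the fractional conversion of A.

Basis: 1.35 mol A initially; let X = conversion of A. Extent ξ = 1.35X.
Species balance: n_A = 1.35 − 1.35X; n_D = 1.89 − 1.35X; n_C = 1.35X; n_I = 3.11 (inert).
Total moles n_T = 6.35 − 1.35X.
With p_i = (n_i/n_T)P, Kp = p_C / (p_A p_D).
This yields a degree-2 equation in X; solving on (0,1), X = 0.136.

X = 0.136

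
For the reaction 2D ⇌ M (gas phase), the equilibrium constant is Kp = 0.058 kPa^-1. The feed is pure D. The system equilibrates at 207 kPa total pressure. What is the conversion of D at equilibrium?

X = 0.857

Take 1 mol D as basis and let X be its fractional conversion, so ξ = 0.5X.
At extent ξ: n_D = 1 − X; n_M = 0.5X.
n_T = Σnᵢ = 1 − 0.5X.
With p_i = (n_i/n_T)P, Kp = p_M / (p_D^2).
Substituting and setting equal to 0.058 kPa^-1 gives a polynomial in X; the root in (0,1) is X = 0.857.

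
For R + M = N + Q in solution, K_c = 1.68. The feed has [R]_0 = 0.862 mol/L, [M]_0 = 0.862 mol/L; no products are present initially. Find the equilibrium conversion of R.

X = 0.564

Let X = conversion of R; extent ξ = 0.862·X mol/L.
Concentrations: [R] = 0.862 − 0.862X; [M] = 0.862 − 0.862X; [N] = 0.862X; [Q] = 0.862X.
K_c = [N] [Q] / ([R] [M]).
Solving K_c = 1.68 for X ∈ (0,1): X = 0.564.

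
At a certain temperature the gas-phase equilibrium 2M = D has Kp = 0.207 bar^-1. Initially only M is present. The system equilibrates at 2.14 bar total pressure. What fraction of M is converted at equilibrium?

X = 0.399

Basis: 1 mol M initially; let X = conversion of M. Extent ξ = 0.5X.
Moles: n_M = 1 − X; n_D = 0.5X.
Summing: n_T = 1 − 0.5X.
Mole fractions y_i = n_i/n_T; Kp = p_D / (p_M^2) with p_i = y_i·P.
Setting this equal to 0.207 bar^-1 and taking the physical root (0 < X < 1) gives X = 0.399.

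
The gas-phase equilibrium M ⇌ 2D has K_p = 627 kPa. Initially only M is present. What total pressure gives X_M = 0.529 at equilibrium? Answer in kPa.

Let X = conversion of M (basis 1 mol M); extent of reaction ξ = X.
Species balance: n_M = 1 − X; n_D = 2X.
Total moles n_T = 1 + X.
K_p = p_D^2 / (p_M) with p_i = (n_i/n_T)·P.
At X = 0.529: the mole-fraction product g(X) = Π y_i^ν_i = 1.554. Since K_p = g(X)·P^{1}, P = (K_p/g)^(1/1) = (627/1.554)^(1/1) = 403 kPa.

P = 403 kPa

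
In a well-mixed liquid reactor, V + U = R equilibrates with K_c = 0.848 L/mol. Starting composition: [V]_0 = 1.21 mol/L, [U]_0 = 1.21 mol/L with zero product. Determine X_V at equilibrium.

Let X = conversion of V; extent ξ = 1.21·X mol/L.
Concentrations: [V] = 1.21 − 1.21X; [U] = 1.21 − 1.21X; [R] = 1.21X.
K_c = [R] / ([V] [U]).
Setting equal to 0.848 and solving for X on (0,1) gives X = 0.386.

X = 0.386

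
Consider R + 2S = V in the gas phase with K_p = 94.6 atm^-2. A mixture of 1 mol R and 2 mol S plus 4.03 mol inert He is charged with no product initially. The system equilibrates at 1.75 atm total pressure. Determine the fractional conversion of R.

X = 0.731

Basis: 1 mol R initially; let X = conversion of R. Extent ξ = X.
Moles: n_R = 1 − X; n_S = 2 − 2X; n_V = X; n_I = 4.03 (inert).
n_T = Σnᵢ = 7.03 − 2X.
y_i = n_i/n_T, p_i = y_i·P. K_p = p_V / (p_R p_S^2).
Substituting and setting equal to 94.6 atm^-2 gives a polynomial in X; the root in (0,1) is X = 0.731.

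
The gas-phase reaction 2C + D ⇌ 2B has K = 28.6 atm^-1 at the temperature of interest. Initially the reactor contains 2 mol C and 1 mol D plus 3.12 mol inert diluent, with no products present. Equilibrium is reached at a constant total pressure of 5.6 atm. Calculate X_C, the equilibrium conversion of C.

X = 0.737

Take 2 mol C as basis and let X be its fractional conversion, so ξ = X.
Species balance: n_C = 2 − 2X; n_D = 1 − X; n_B = 2X; n_I = 3.12 (inert).
Total moles n_T = 6.12 − X.
Mole fractions y_i = n_i/n_T; K = p_B^2 / (p_C^2 p_D) with p_i = y_i·P.
Equating to 28.6 atm^-1 and solving on 0 < X < 1: X = 0.737.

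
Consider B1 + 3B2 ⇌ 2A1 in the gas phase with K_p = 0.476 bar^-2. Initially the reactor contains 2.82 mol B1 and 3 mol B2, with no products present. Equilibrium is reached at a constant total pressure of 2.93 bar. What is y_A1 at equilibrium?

Let X = conversion of B2 (basis 3 mol B2); extent of reaction ξ = X.
Mole table: n_B1 = 2.82 − X; n_B2 = 3 − 3X; n_A1 = 2X.
n_T = Σnᵢ = 5.82 − 2X.
With p_i = (n_i/n_T)P, K_p = p_A1^2 / (p_B1 p_B2^3).
Substituting and setting equal to 0.476 bar^-2 gives a polynomial in X; the root in (0,1) is X = 0.533.
Then n_A1 = 1.07, n_T = 4.75, so y_A1 = 0.224.

y_A1 = 0.224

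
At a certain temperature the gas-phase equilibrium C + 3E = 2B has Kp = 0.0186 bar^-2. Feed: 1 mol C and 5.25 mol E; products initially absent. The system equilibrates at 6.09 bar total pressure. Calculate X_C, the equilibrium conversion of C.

Take 1 mol C as basis and let X be its fractional conversion, so ξ = X.
At extent ξ: n_C = 1 − X; n_E = 5.25 − 3X; n_B = 2X.
n_T = Σnᵢ = 6.25 − 2X.
Mole fractions y_i = n_i/n_T; Kp = p_B^2 / (p_C p_E^3) with p_i = y_i·P.
Substituting and setting equal to 0.0186 bar^-2 gives a polynomial in X; the root in (0,1) is X = 0.446.

X = 0.446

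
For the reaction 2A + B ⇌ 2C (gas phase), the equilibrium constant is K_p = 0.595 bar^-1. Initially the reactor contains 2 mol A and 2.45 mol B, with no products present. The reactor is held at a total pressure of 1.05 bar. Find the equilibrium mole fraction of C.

y_C = 0.177

Let X = conversion of A (basis 2 mol A); extent of reaction ξ = X.
Moles: n_A = 2 − 2X; n_B = 2.45 − X; n_C = 2X.
n_T = Σnᵢ = 4.45 − X.
y_i = n_i/n_T, p_i = y_i·P. K_p = p_C^2 / (p_A^2 p_B).
Substituting and setting equal to 0.595 bar^-1 gives a polynomial in X; the root in (0,1) is X = 0.361.
Then n_C = 0.722, n_T = 4.09, so y_C = 0.177.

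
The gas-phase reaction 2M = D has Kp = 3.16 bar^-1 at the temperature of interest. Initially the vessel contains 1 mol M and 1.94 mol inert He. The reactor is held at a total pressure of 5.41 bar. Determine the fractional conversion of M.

Basis: 1 mol M initially; let X = conversion of M. Extent ξ = 0.5X.
Moles: n_M = 1 − X; n_D = 0.5X; n_I = 1.94 (inert).
Summing: n_T = 2.94 − 0.5X.
y_i = n_i/n_T, p_i = y_i·P. Kp = p_D / (p_M^2).
This yields a degree-2 equation in X; solving on (0,1), X = 0.761.

X = 0.761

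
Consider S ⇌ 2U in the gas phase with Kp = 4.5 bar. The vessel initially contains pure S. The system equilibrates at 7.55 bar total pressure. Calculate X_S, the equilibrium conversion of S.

X = 0.360

Basis: 1 mol S initially; let X = conversion of S. Extent ξ = X.
Mole table: n_S = 1 − X; n_U = 2X.
Total moles n_T = 1 + X.
Mole fractions y_i = n_i/n_T; Kp = p_U^2 / (p_S) with p_i = y_i·P.
Equating to 4.5 bar and solving on 0 < X < 1: X = 0.360.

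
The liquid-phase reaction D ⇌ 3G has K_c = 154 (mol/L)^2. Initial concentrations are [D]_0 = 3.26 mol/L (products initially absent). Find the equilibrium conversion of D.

Let X = conversion of D; extent ξ = 3.26·X mol/L.
Concentrations: [D] = 3.26 − 3.26X; [G] = 9.78X.
K_c = [G]^3 / ([D]).
Solving K_c = 154 for X ∈ (0,1): X = 0.599.

X = 0.599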